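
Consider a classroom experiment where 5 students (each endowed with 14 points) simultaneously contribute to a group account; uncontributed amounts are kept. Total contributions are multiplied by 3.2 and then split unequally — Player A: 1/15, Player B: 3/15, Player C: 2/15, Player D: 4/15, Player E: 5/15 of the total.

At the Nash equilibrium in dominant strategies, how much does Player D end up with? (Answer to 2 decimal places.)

Player j's private return per contributed unit is 3.2 × (j's share). Contributing is weakly dominant for j when that share is at least 1/3.2 = 0.3125, and contributing 0 is dominant otherwise.
The only share above 0.3125 is Player E's 5/15, contributing 14; the remaining 4 contribute 0. Total contributed: 14.
Player D keeps 14 and receives 3.2 × 14 × 4/15 = 11.95 from the group account, for a payoff of 25.95.

25.95 points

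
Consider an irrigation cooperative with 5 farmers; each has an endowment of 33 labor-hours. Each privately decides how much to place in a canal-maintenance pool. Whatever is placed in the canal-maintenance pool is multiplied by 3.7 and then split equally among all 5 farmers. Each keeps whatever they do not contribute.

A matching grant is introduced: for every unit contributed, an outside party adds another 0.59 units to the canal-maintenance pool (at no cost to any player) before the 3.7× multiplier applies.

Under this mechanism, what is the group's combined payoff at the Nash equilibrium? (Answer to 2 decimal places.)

The effective private return per unit is now 3.7 × 1.59 / 5 = 1.1766 > 1, so every player's dominant strategy flips to full contribution.
At the Nash equilibrium everyone contributes 33. Group total payoff = 3.7 × 1.59 × 165 = 970.70.

970.70 labor-hours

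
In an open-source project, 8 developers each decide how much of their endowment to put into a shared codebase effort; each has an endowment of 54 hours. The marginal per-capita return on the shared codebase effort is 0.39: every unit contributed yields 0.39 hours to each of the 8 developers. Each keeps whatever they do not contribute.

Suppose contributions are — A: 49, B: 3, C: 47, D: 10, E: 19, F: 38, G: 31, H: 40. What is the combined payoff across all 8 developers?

Total contributed: 49 + 3 + 47 + 10 + 19 + 38 + 31 + 40 = 237; total kept: 8 × 54 − 237 = 195.
The shared codebase effort pays out 0.39 × 8 × 237 = 739.44 in aggregate.
Group total = 195 + 739.44 = 934.44.

934.44 hours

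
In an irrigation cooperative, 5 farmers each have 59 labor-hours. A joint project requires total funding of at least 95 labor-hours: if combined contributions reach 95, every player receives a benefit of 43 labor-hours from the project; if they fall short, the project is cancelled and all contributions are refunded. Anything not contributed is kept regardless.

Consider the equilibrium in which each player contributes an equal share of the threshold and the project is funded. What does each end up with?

83 labor-hours

Equal share of the threshold: 95/5 = 19.
At this profile no one gains by cutting their contribution: any cut drops the total below 95, the project is cancelled, contributions are refunded, and the deviator ends with 59, which is less than 59 − 19 + 43 = 83. Contributing more than 19 just wastes the excess. So contributing exactly 19 is a best response.
Each player's payoff: 59 − 19 + 43 = 83.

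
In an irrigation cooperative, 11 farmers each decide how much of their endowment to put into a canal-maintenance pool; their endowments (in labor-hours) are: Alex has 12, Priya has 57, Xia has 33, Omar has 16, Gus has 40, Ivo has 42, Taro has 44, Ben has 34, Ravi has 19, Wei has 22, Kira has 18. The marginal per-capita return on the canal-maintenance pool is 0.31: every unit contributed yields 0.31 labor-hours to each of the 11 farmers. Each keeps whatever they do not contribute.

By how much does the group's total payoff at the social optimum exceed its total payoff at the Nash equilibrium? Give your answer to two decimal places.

The private return per contributed unit is 0.31 < 1 for everyone, so the Nash equilibrium is zero contribution and the group total is Σ E_j = 12 + 57 + 33 + 16 + 40 + 42 + 44 + 34 + 19 + 22 + 18 = 337.
Each contributed unit returns 3.410 to the group, so the social optimum is full contribution by everyone: group total = 3.410 × 337 = 1149.17.
Efficiency loss = (3.410 − 1) × 337 = 812.17.

812.17 labor-hours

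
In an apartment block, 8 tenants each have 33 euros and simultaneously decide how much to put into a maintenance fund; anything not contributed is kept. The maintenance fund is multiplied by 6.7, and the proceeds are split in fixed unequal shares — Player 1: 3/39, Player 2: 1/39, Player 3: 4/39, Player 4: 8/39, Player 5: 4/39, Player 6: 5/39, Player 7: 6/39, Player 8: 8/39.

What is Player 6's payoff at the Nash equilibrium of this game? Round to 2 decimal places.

Player j's private return per contributed unit is 6.7 × (j's share). Contributing is weakly dominant for j when that share is at least 1/6.7 = 0.1493, and contributing 0 is dominant otherwise.
Player 4, Player 7 and Player 8 clear that bar, contributing 33 each; the remaining 5 contribute 0. Total contributed: 99.
Player 6 keeps 33 and receives 6.7 × 99 × 5/39 = 85.04 from the maintenance fund, for a payoff of 118.04.

118.04 euros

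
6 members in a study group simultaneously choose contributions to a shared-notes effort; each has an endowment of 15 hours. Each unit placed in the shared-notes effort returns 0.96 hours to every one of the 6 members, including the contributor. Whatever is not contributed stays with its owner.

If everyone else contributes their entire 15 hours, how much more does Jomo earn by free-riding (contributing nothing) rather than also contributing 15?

0.60 hours

Switching from a contribution of 15 to 0 lets Jomo keep an extra 15 hours, but lowers the shared-notes effort by 15, which costs Jomo their own share of that drop: 0.96 × 15 = 14.40.
Net gain = 15 − 14.40 = 0.60. The private return per contributed unit (0.96) is below 1, so free-riding is indeed the best response regardless of what the others do.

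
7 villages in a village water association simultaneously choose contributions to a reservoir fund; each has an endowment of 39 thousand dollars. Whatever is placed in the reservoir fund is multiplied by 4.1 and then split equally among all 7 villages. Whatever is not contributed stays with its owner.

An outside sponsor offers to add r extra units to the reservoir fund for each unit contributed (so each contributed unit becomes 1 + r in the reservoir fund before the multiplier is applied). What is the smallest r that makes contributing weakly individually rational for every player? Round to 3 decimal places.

With matching at rate r, one contributed unit becomes (1 + r) in the reservoir fund and returns 4.1 × (1 + r) / 7 to the contributor.
Setting this equal to 1: 1 + r = 7/4.1 = 1.7073.
So the minimum matching rate is r = 1.7073 − 1 = 0.707.

0.707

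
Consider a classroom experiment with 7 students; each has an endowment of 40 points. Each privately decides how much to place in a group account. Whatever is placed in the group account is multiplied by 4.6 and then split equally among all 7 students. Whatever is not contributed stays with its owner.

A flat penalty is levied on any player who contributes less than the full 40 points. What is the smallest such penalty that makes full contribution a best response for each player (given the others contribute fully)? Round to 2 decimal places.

Given the others contribute fully, the best deviation is to contribute 0 (any partial contribution still incurs the fine and gives up units whose private return 0.6571 is below 1).
Deviating from 40 to 0 saves 40 points but forfeits the deviator's share of the drop in the group account: 4.6/7 × 40 = 26.29.
So the deviation gain is 40 − 26.29 = 13.71, and the fine must be at least 13.71 points to wipe it out.

13.71 points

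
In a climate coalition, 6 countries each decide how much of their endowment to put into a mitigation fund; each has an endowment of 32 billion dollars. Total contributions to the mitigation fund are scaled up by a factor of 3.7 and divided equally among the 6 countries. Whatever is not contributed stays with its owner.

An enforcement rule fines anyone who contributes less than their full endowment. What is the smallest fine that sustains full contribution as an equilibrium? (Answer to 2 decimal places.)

Given the others contribute fully, the best deviation is to contribute 0 (any partial contribution still incurs the fine and gives up units whose private return 0.6167 is below 1).
Deviating from 32 to 0 saves 32 billion dollars but forfeits the deviator's share of the drop in the mitigation fund: 3.7/6 × 32 = 19.73.
So the deviation gain is 32 − 19.73 = 12.27, and the fine must be at least 12.27 billion dollars to wipe it out.

12.27 billion dollars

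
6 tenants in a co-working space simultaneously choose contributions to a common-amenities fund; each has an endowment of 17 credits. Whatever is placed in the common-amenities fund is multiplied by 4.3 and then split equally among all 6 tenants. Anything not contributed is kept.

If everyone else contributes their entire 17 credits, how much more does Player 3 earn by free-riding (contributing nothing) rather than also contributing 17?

Switching from a contribution of 17 to 0 lets Player 3 keep an extra 17 credits, but lowers the common-amenities fund by 17, which costs Player 3 their own share of that drop: 4.3/6 × 17 = 12.18.
Net gain = 17 − 12.18 = 4.82. The private return per contributed unit (0.7167) is below 1, so free-riding is indeed the best response regardless of what the others do.

4.82 credits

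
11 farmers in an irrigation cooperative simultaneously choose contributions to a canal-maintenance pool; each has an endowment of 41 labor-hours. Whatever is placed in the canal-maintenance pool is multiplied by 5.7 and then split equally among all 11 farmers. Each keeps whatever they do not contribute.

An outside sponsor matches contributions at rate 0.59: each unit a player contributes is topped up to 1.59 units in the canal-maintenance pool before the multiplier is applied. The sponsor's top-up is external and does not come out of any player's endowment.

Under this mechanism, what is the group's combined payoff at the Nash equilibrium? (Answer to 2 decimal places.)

451.00 labor-hours

With the mechanism, a contributed unit returns 5.7 × 1.59 / 11 = 0.8239 per unit of net cost — still below 1 — so contributing 0 remains dominant for every player.
At the Nash equilibrium no one contributes; group total payoff = 11 × 41 = 451.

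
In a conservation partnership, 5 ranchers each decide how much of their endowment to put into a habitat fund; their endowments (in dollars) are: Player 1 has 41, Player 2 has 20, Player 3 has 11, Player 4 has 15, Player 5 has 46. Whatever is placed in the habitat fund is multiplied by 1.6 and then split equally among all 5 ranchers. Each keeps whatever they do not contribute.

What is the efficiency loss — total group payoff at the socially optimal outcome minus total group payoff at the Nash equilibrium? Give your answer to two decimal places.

The private return per contributed unit is 1.6/5 = 0.3200 < 1 for every player regardless of endowment, so the Nash equilibrium is zero contribution and the group total is Σ E_j = 41 + 20 + 11 + 15 + 46 = 133.
Each contributed unit returns 1.600 to the group, so the social optimum is full contribution by everyone: group total = 1.600 × 133 = 212.80.
Efficiency loss = (1.600 − 1) × 133 = 79.80.

79.80 dollars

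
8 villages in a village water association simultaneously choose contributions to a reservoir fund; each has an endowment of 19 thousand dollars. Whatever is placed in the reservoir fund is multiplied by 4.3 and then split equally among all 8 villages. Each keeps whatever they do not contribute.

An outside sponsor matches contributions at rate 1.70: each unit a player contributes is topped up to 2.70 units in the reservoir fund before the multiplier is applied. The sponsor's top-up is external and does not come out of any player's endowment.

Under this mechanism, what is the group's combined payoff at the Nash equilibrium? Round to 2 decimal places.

1764.72 thousand dollars

With the mechanism, a contributed unit returns 4.3 × 2.70 / 8 = 1.4513 per unit of net cost to the contributor — now above 1 — so contributing fully is weakly dominant for every player.
At the Nash equilibrium everyone contributes 19. Group total payoff = 4.3 × 2.70 × 152 = 1764.72.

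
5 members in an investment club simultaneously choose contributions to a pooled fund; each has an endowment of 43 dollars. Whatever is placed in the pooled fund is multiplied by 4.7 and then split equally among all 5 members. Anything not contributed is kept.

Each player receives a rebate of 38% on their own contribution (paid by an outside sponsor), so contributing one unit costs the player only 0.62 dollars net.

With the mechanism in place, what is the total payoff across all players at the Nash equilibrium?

1092.20 dollars

The effective private return per unit is now (4.7/5) / 0.62 = 1.5161 > 1, so every player's dominant strategy flips to full contribution.
At the Nash equilibrium everyone contributes 43. Group total payoff = 5 × (43 × 0.38 + 4.7 × 43) = 1092.20.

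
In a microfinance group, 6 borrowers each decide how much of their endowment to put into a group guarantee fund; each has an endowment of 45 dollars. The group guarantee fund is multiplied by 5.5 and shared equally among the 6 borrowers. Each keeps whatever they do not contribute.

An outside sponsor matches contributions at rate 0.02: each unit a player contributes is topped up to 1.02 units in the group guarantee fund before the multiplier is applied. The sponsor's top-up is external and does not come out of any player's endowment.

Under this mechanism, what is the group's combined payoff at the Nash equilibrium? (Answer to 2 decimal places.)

Even with the mechanism, each unit contributed returns only 5.5 × 1.02 / 6 = 0.9350 per unit of net cost, so contributing nothing is still dominant.
At the Nash equilibrium no one contributes; group total payoff = 6 × 45 = 270.

270.00 dollars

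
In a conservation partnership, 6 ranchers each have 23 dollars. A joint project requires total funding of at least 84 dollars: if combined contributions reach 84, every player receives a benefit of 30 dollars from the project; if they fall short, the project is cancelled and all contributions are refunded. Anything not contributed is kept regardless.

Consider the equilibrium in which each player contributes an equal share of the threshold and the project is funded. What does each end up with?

Equal share of the threshold: 84/6 = 14.
At this profile no one gains by cutting their contribution: any cut drops the total below 84, the project is cancelled, contributions are refunded, and the deviator ends with 23, which is less than 23 − 14 + 30 = 39. Contributing more than 14 just wastes the excess. So contributing exactly 14 is a best response.
Each player's payoff: 23 − 14 + 30 = 39.

39 dollars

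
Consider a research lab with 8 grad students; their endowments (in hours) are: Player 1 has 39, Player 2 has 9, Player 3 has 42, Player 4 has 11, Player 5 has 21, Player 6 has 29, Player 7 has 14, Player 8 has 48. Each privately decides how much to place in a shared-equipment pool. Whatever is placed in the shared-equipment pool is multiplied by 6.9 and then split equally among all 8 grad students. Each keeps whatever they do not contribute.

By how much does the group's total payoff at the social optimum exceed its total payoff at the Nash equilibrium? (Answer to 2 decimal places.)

The private return per contributed unit is 6.9/8 = 0.8625 < 1 for every player regardless of endowment, so the Nash equilibrium is zero contribution and the group total is Σ E_j = 39 + 9 + 42 + 11 + 21 + 29 + 14 + 48 = 213.
Each contributed unit returns 6.900 to the group, so the social optimum is full contribution by everyone: group total = 6.900 × 213 = 1469.70.
Efficiency loss = (6.900 − 1) × 213 = 1256.70.

1256.70 hours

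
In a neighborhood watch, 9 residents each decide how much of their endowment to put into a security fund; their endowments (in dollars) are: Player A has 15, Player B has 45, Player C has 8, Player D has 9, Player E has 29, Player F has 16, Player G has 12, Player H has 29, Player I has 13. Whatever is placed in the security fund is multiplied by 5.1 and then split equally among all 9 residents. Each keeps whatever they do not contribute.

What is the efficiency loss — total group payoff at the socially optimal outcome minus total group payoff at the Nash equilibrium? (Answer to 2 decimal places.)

The private return per contributed unit is 5.1/9 = 0.5667 < 1 for every player regardless of endowment, so the Nash equilibrium is zero contribution and the group total is Σ E_j = 15 + 45 + 8 + 9 + 29 + 16 + 12 + 29 + 13 = 176.
Each contributed unit returns 5.100 to the group, so the social optimum is full contribution by everyone: group total = 5.100 × 176 = 897.60.
Efficiency loss = (5.100 − 1) × 176 = 721.60.

721.60 dollars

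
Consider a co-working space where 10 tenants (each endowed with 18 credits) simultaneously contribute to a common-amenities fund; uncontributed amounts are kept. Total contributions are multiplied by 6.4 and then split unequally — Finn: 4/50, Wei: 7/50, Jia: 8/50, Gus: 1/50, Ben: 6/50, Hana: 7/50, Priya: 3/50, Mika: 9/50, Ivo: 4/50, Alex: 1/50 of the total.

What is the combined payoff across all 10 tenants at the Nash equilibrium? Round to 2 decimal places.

374.40 credits

Player j's private return per contributed unit is 6.4 × (j's share). Contributing is weakly dominant for j when that share is at least 1/6.4 = 0.1563, and contributing 0 is dominant otherwise.
The shares above 0.1563 belong to Jia and Mika, contributing 18 each; the remaining 8 contribute 0. Total contributed: 36.
The common-amenities fund pays out 6.4 × 36 = 230.40 in total (split across the unequal shares, but the aggregate is all that matters for the group sum).
The 8 free-riders keep 18 each, adding 144. Group total = 144 + 230.40 = 374.40.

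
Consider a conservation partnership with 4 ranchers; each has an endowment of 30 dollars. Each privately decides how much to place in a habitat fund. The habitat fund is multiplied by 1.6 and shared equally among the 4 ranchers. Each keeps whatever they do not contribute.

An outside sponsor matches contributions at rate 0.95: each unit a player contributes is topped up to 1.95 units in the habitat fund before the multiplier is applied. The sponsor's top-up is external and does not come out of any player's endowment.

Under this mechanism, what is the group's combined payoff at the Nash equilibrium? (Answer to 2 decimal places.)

The effective private return is 1.6 × 1.95 / 4 = 0.7800, which is still under 1, so the mechanism doesn't change anyone's dominant strategy: zero contribution.
Everyone keeps their endowment and the group total is 4 × 30 = 120.

120.00 dollars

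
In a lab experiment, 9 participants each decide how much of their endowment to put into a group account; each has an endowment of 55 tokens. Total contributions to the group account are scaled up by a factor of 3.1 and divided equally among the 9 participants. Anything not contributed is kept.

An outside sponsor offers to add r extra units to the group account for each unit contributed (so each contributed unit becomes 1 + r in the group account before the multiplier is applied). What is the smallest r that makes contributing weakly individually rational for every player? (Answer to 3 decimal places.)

With matching at rate r, one contributed unit becomes (1 + r) in the group account and returns 3.1 × (1 + r) / 9 to the contributor.
Setting this equal to 1: 1 + r = 9/3.1 = 2.9032.
So the minimum matching rate is r = 2.9032 − 1 = 1.903.

1.903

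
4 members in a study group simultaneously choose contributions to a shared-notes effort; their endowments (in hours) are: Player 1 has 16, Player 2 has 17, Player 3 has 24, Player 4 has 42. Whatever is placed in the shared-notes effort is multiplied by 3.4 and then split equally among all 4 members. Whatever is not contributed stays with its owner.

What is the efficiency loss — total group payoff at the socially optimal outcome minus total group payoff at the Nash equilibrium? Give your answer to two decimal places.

The private return per contributed unit is 3.4/4 = 0.8500 < 1 for every player regardless of endowment, so the Nash equilibrium is zero contribution and the group total is Σ E_j = 16 + 17 + 24 + 42 = 99.
Each contributed unit returns 3.400 to the group, so the social optimum is full contribution by everyone: group total = 3.400 × 99 = 336.60.
Efficiency loss = (3.400 − 1) × 99 = 237.60.

237.60 hours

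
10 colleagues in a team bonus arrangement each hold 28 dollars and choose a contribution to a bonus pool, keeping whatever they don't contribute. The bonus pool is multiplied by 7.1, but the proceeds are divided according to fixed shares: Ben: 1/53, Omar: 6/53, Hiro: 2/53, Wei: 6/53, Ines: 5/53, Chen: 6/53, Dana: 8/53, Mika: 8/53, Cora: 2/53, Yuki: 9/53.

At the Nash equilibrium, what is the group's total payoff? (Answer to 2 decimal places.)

For player j, contributing a unit is worthwhile iff 7.1 × (j's share) ≥ 1, i.e. iff j's share is at least 0.1408.
Dana, Mika and Yuki clear that bar, contributing 28 each; the remaining 7 contribute 0. Total contributed: 84.
The bonus pool pays out 7.1 × 84 = 596.40 in total (split across the unequal shares, but the aggregate is all that matters for the group sum).
The 7 free-riders keep 28 each, adding 196. Group total = 196 + 596.40 = 792.40.

792.40 dollars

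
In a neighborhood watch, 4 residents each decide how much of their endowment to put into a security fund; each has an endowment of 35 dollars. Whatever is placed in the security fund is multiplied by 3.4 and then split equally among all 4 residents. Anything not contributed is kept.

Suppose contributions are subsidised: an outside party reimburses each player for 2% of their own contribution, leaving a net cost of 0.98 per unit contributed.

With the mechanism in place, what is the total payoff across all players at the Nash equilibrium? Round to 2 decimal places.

The effective private return is (3.4/4) / 0.98 = 0.8673, which is still under 1, so the mechanism doesn't change anyone's dominant strategy: zero contribution.
At the Nash equilibrium no one contributes; group total payoff = 4 × 35 = 140.

140.00 dollars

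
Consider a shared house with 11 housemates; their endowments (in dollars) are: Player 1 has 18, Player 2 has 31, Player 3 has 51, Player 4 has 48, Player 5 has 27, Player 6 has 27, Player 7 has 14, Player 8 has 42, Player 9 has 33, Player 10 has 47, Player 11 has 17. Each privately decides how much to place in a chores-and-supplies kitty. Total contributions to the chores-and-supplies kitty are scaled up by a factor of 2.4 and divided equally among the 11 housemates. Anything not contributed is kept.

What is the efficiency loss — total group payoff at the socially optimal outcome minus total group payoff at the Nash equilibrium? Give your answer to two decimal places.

497.00 dollars

The private return per contributed unit is 2.4/11 = 0.2182 < 1 for every player regardless of endowment, so the Nash equilibrium is zero contribution and the group total is Σ E_j = 18 + 31 + 51 + 48 + 27 + 27 + 14 + 42 + 33 + 47 + 17 = 355.
Each contributed unit returns 2.400 to the group, so the social optimum is full contribution by everyone: group total = 2.400 × 355 = 852.00.
Efficiency loss = (2.400 − 1) × 355 = 497.00.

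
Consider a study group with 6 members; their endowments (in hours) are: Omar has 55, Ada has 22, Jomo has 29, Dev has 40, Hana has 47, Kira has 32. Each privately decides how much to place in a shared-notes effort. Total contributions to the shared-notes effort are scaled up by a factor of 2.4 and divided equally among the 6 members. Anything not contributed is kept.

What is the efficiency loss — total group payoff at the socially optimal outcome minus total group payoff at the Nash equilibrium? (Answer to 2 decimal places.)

315.00 hours

The private return per contributed unit is 2.4/6 = 0.4000 < 1 for every player regardless of endowment, so the Nash equilibrium is zero contribution and the group total is Σ E_j = 55 + 22 + 29 + 40 + 47 + 32 = 225.
Each contributed unit returns 2.400 to the group, so the social optimum is full contribution by everyone: group total = 2.400 × 225 = 540.00.
Efficiency loss = (2.400 − 1) × 225 = 315.00.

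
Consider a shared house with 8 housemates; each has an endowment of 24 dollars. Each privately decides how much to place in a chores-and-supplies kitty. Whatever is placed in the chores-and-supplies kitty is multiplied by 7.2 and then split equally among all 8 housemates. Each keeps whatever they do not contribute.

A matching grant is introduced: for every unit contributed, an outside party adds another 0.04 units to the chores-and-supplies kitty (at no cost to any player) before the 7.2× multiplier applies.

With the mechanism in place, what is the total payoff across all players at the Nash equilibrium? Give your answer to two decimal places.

With the mechanism, a contributed unit returns 7.2 × 1.04 / 8 = 0.9360 per unit of net cost — still below 1 — so contributing 0 remains dominant for every player.
At the Nash equilibrium no one contributes; group total payoff = 8 × 24 = 192.

192.00 dollars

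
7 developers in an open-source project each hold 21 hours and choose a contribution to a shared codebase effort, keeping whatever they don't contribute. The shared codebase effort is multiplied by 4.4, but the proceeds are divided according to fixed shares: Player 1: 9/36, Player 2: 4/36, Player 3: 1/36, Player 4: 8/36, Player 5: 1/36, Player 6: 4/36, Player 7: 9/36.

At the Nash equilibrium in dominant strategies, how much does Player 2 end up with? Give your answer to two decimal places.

41.53 hours

Player j's private return per contributed unit is 4.4 × (j's share). Contributing is weakly dominant for j when that share is at least 1/4.4 = 0.2273, and contributing 0 is dominant otherwise.
Player 1 and Player 7 clear that bar, contributing 21 each; the remaining 5 contribute 0. Total contributed: 42.
Player 2 keeps 21 and receives 4.4 × 42 × 4/36 = 20.53 from the shared codebase effort, for a payoff of 41.53.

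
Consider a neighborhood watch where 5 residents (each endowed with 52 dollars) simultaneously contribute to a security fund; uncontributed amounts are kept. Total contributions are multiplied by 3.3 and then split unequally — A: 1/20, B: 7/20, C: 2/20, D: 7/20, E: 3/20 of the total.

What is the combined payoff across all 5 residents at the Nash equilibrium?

Each unit j contributes comes back to j as 3.3 × (j's share), so j prefers to contribute only if that share exceeds 1/3.3 = 0.3030; otherwise keeping the unit dominates.
B and D are above the threshold, contributing 52 each; the remaining 3 contribute 0. Total contributed: 104.
The security fund pays out 3.3 × 104 = 343.20 in total (split across the unequal shares, but the aggregate is all that matters for the group sum).
The 3 free-riders keep 52 each, adding 156. Group total = 156 + 343.20 = 499.20.

499.20 dollars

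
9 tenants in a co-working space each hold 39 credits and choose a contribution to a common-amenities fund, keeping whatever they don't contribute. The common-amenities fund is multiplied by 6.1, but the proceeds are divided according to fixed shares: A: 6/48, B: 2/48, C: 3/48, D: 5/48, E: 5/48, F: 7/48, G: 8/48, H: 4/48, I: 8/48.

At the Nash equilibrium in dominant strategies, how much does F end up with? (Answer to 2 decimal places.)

For player j, contributing a unit is worthwhile iff 6.1 × (j's share) ≥ 1, i.e. iff j's share is at least 0.1639.
G and I clear that bar, contributing 39 each; the remaining 7 contribute 0. Total contributed: 78.
F keeps 39 and receives 6.1 × 78 × 7/48 = 69.39 from the common-amenities fund, for a payoff of 108.39.

108.39 credits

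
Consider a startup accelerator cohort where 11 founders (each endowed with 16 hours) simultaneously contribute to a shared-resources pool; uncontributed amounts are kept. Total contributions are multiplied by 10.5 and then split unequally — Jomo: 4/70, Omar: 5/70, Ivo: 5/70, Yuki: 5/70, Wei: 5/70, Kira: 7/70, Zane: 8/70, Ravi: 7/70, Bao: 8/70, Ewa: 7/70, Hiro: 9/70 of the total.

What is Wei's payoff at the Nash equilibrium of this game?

88.00 hours

A player with share s gets back 10.5·s per unit contributed, so full contribution is dominant for anyone with s > 1/10.5 = 0.0952 and zero contribution is dominant for anyone below.
Kira, Zane, Ravi, Bao, Ewa and Hiro clear that bar, contributing 16 each; the remaining 5 contribute 0. Total contributed: 96.
Wei keeps 16 and receives 10.5 × 96 × 5/70 = 72.00 from the shared-resources pool, for a payoff of 88.00.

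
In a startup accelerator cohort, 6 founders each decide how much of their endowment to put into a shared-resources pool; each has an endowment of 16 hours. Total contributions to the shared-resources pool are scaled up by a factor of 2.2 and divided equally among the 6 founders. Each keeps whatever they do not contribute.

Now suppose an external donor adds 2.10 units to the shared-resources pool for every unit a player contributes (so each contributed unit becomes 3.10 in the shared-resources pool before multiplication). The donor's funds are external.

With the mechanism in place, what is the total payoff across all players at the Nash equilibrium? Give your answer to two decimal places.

Under the mechanism each unit contributed yields 2.2 × 3.10 / 6 = 1.1367 back to its contributor per unit of net cost, which exceeds 1, making full contribution the dominant choice for everyone.
At the Nash equilibrium everyone contributes 16. Group total payoff = 2.2 × 3.10 × 96 = 654.72.

654.72 hours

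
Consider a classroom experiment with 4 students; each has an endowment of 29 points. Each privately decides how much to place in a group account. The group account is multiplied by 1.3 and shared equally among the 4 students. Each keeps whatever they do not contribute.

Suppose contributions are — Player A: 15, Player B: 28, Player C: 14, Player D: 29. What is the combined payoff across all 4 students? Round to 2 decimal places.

Total contributed: 15 + 28 + 14 + 29 = 86; total kept: 4 × 29 − 86 = 30.
The group account pays out 1.3 × 86 = 111.80 in aggregate.
Group total = 30 + 111.80 = 141.80.

141.80 points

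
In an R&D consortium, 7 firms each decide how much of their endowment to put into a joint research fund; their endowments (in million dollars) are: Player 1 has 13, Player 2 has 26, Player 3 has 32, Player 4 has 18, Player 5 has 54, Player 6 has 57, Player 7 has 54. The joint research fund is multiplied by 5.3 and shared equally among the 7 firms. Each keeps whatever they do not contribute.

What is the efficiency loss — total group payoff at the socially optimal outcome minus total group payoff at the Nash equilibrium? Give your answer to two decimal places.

The private return per contributed unit is 5.3/7 = 0.7571 < 1 for every player regardless of endowment, so the Nash equilibrium is zero contribution and the group total is Σ E_j = 13 + 26 + 32 + 18 + 54 + 57 + 54 = 254.
Each contributed unit returns 5.300 to the group, so the social optimum is full contribution by everyone: group total = 5.300 × 254 = 1346.20.
Efficiency loss = (5.300 − 1) × 254 = 1092.20.

1092.20 million dollars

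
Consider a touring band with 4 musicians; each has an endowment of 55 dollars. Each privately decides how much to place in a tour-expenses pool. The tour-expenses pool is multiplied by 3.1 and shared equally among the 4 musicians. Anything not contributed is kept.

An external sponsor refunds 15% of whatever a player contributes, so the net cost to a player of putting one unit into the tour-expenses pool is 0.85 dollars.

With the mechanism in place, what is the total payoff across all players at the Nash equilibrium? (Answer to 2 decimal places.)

The effective private return is (3.1/4) / 0.85 = 0.9118, which is still under 1, so the mechanism doesn't change anyone's dominant strategy: zero contribution.
At the Nash equilibrium no one contributes; group total payoff = 4 × 55 = 220.

220.00 dollars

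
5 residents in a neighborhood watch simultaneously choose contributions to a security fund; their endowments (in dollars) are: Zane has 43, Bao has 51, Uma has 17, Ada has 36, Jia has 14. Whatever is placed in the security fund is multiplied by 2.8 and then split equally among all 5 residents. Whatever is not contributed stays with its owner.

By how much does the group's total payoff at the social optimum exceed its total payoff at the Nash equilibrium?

The private return per contributed unit is 2.8/5 = 0.5600 < 1 for every player regardless of endowment, so the Nash equilibrium is zero contribution and the group total is Σ E_j = 43 + 51 + 17 + 36 + 14 = 161.
Each contributed unit returns 2.800 to the group, so the social optimum is full contribution by everyone: group total = 2.800 × 161 = 450.80.
Efficiency loss = (2.800 − 1) × 161 = 289.80.

289.80 dollars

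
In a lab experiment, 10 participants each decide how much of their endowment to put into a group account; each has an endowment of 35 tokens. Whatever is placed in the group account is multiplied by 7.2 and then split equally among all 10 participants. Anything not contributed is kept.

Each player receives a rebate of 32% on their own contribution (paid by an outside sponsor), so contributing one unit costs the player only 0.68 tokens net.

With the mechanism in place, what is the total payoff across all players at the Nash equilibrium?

Under the mechanism each unit contributed yields (7.2/10) / 0.68 = 1.0588 back to its contributor per unit of net cost, which exceeds 1, making full contribution the dominant choice for everyone.
So the Nash equilibrium is full contribution by all 10; the group earns 10 × (35 × 0.32 + 7.2 × 35) = 2632.00.

2632.00 tokens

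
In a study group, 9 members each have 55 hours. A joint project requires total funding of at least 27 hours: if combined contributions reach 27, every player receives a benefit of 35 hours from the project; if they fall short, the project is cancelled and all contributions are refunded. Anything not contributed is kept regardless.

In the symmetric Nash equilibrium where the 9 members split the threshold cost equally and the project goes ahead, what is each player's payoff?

Equal share of the threshold: 27/9 = 3.
At this profile no one gains by cutting their contribution: any cut drops the total below 27, the project is cancelled, contributions are refunded, and the deviator ends with 55, which is less than 55 − 3 + 35 = 87. Contributing more than 3 just wastes the excess. So contributing exactly 3 is a best response.
Each player's payoff: 55 − 3 + 35 = 87.

87 hours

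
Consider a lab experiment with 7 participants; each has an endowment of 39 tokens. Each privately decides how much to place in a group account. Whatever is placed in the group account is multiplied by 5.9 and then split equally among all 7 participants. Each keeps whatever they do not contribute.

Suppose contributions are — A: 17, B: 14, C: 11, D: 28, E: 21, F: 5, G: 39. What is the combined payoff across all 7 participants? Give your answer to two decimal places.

934.50 tokens

Total contributed: 17 + 14 + 11 + 28 + 21 + 5 + 39 = 135; total kept: 7 × 39 − 135 = 138.
The group account pays out 5.9 × 135 = 796.50 in aggregate.
Group total = 138 + 796.50 = 934.50.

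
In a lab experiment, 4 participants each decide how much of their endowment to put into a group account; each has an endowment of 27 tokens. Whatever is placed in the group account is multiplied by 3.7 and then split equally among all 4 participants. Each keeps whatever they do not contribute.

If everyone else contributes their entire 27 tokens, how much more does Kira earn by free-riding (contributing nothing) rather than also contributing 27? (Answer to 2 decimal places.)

Switching from a contribution of 27 to 0 lets Kira keep an extra 27 tokens, but lowers the group account by 27, which costs Kira their own share of that drop: 3.7/4 × 27 = 24.97.
Net gain = 27 − 24.97 = 2.03. The private return per contributed unit (0.9250) is below 1, so free-riding is indeed the best response regardless of what the others do.

2.03 tokens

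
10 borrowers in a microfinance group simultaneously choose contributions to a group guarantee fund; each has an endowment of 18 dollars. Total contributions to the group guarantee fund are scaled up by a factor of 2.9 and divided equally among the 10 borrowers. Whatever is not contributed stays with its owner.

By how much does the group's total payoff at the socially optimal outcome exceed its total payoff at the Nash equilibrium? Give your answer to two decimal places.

342.00 dollars

Each contributed unit returns 2.9/10 = 0.2900 to its contributor — below 1 — so contributing 0 is dominant for every player. At the Nash equilibrium everyone keeps their 18, and the group total is 10 × 18 = 180.
Each contributed unit returns 2.900 to the group as a whole (0.2900 to each of 10 players), which exceeds 1, so the social optimum is full contribution: group total = 2.900 × 180 = 522.00.
Efficiency loss = 522.00 − 180 = 342.00.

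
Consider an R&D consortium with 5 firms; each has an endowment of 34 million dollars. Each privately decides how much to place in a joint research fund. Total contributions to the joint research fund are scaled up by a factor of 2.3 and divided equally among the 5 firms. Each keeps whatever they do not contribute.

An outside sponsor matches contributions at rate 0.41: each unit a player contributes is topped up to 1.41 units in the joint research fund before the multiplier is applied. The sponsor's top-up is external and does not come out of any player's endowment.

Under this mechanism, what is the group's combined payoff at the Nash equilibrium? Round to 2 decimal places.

The effective private return is 2.3 × 1.41 / 5 = 0.6486, which is still under 1, so the mechanism doesn't change anyone's dominant strategy: zero contribution.
At the Nash equilibrium no one contributes; group total payoff = 5 × 34 = 170.

170.00 million dollars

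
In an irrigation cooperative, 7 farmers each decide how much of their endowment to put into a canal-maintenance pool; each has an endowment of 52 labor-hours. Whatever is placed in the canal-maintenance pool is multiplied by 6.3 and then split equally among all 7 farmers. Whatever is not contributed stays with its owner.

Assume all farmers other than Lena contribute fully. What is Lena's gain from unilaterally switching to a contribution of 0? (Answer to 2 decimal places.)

5.20 labor-hours

Switching from a contribution of 52 to 0 lets Lena keep an extra 52 labor-hours, but lowers the canal-maintenance pool by 52, which costs Lena their own share of that drop: 6.3/7 × 52 = 46.80.
Net gain = 52 − 46.80 = 5.20. The private return per contributed unit (0.9000) is below 1, so free-riding is indeed the best response regardless of what the others do.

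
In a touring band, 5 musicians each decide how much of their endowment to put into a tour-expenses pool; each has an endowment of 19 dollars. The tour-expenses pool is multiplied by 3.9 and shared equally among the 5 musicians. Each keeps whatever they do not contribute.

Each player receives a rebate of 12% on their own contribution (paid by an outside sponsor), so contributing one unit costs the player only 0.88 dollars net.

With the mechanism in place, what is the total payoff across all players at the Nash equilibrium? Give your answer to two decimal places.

95.00 dollars

The effective private return is (3.9/5) / 0.88 = 0.8864, which is still under 1, so the mechanism doesn't change anyone's dominant strategy: zero contribution.
Everyone keeps their endowment and the group total is 5 × 19 = 95.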